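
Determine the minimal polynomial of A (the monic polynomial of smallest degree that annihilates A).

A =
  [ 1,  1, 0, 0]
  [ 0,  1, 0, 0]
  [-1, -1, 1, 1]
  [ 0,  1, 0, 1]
x^2 - 2*x + 1

The characteristic polynomial is χ_A(x) = (x - 1)^4, so the eigenvalues are known. The minimal polynomial is
  m_A(x) = Π_λ (x − λ)^{k_λ}
where k_λ is the size of the *largest* Jordan block for λ (equivalently, the smallest k with (A − λI)^k v = 0 for every generalised eigenvector v of λ).

  λ = 1: largest Jordan block has size 2, contributing (x − 1)^2

So m_A(x) = (x - 1)^2 = x^2 - 2*x + 1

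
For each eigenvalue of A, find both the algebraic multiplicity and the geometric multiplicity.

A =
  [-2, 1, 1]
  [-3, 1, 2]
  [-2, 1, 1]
λ = 0: alg = 3, geom = 1

Step 1 — factor the characteristic polynomial to read off the algebraic multiplicities:
  χ_A(x) = x^3

Step 2 — compute geometric multiplicities via the rank-nullity identity g(λ) = n − rank(A − λI):
  rank(A − (0)·I) = 2, so dim ker(A − (0)·I) = n − 2 = 1

Summary:
  λ = 0: algebraic multiplicity = 3, geometric multiplicity = 1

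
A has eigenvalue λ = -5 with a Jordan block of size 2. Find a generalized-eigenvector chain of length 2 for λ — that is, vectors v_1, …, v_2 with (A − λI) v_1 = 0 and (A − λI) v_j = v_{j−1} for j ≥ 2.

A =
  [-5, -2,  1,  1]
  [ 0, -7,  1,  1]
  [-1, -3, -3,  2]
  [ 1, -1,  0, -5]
A Jordan chain for λ = -5 of length 2:
v_1 = (0, 0, -1, 1)ᵀ
v_2 = (1, 0, 0, 0)ᵀ

Let N = A − (-5)·I. We want v_2 with N^2 v_2 = 0 but N^1 v_2 ≠ 0; then v_{j-1} := N · v_j for j = 2, …, 2.

Pick v_2 = (1, 0, 0, 0)ᵀ.
Then v_1 = N · v_2 = (0, 0, -1, 1)ᵀ.

Sanity check: (A − (-5)·I) v_1 = (0, 0, 0, 0)ᵀ = 0. ✓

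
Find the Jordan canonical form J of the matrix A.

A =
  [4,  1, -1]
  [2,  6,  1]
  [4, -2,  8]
J_3(6)

The characteristic polynomial is
  det(x·I − A) = x^3 - 18*x^2 + 108*x - 216 = (x - 6)^3

Eigenvalues and multiplicities (the geometric multiplicity of λ is n − rank(A − λI), which equals the number of Jordan blocks for λ):
  λ = 6: algebraic multiplicity = 3, geometric multiplicity = 1

Determining the block sizes for each eigenvalue:
  λ = 6: one block (gm = 1), so the single block has size am = 3 → block sizes [3]

Assembling the blocks gives a Jordan form
J =
  [6, 1, 0]
  [0, 6, 1]
  [0, 0, 6]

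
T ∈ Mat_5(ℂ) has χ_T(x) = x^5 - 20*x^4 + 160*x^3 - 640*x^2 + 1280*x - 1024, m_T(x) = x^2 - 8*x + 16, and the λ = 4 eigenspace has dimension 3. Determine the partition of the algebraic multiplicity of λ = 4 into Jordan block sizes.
Block sizes for λ = 4: [2, 2, 1]

Step 1 — from the characteristic polynomial, algebraic multiplicity of λ = 4 is 5. From dim ker(T − (4)·I) = 3, there are exactly 3 Jordan blocks for λ = 4.
Step 2 — from the minimal polynomial, the factor (x − 4)^2 tells us the largest block for λ = 4 has size 2.
Step 3 — with total size 5, 3 blocks, and largest block 2, the block sizes (in nonincreasing order) are [2, 2, 1].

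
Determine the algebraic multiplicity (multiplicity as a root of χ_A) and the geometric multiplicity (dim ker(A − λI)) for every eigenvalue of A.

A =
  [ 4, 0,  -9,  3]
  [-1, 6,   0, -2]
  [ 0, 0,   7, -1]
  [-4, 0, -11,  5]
λ = 4: alg = 1, geom = 1; λ = 6: alg = 3, geom = 1

Step 1 — factor the characteristic polynomial to read off the algebraic multiplicities:
  χ_A(x) = (x - 6)^3*(x - 4)

Step 2 — compute geometric multiplicities via the rank-nullity identity g(λ) = n − rank(A − λI):
  rank(A − (4)·I) = 3, so dim ker(A − (4)·I) = n − 3 = 1
  rank(A − (6)·I) = 3, so dim ker(A − (6)·I) = n − 3 = 1

Summary:
  λ = 4: algebraic multiplicity = 1, geometric multiplicity = 1
  λ = 6: algebraic multiplicity = 3, geometric multiplicity = 1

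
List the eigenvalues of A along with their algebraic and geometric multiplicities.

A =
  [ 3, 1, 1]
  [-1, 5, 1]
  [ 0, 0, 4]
λ = 4: alg = 3, geom = 2

Step 1 — factor the characteristic polynomial to read off the algebraic multiplicities:
  χ_A(x) = (x - 4)^3

Step 2 — compute geometric multiplicities via the rank-nullity identity g(λ) = n − rank(A − λI):
  rank(A − (4)·I) = 1, so dim ker(A − (4)·I) = n − 1 = 2

Summary:
  λ = 4: algebraic multiplicity = 3, geometric multiplicity = 2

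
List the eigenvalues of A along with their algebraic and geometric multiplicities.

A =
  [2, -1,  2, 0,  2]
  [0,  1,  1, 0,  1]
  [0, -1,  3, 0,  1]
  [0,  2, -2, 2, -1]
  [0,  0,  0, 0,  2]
λ = 2: alg = 5, geom = 2

Step 1 — factor the characteristic polynomial to read off the algebraic multiplicities:
  χ_A(x) = (x - 2)^5

Step 2 — compute geometric multiplicities via the rank-nullity identity g(λ) = n − rank(A − λI):
  rank(A − (2)·I) = 3, so dim ker(A − (2)·I) = n − 3 = 2

Summary:
  λ = 2: algebraic multiplicity = 5, geometric multiplicity = 2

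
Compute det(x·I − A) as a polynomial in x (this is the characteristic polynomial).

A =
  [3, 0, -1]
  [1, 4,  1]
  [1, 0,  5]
x^3 - 12*x^2 + 48*x - 64

Expanding det(x·I − A) (e.g. by cofactor expansion or by noting that A is similar to its Jordan form J, which has the same characteristic polynomial as A) gives
  χ_A(x) = x^3 - 12*x^2 + 48*x - 64
which factors as (x - 4)^3. The eigenvalues (with algebraic multiplicities) are λ = 4 with multiplicity 3.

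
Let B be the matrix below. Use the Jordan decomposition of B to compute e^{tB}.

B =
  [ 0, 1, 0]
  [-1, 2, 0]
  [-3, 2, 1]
e^{tB} =
  [-t*exp(t) + exp(t), t*exp(t), 0]
  [-t*exp(t), t*exp(t) + exp(t), 0]
  [t^2*exp(t)/2 - 3*t*exp(t), -t^2*exp(t)/2 + 2*t*exp(t), exp(t)]

Strategy: write B = P · J · P⁻¹ where J is a Jordan canonical form, so e^{tB} = P · e^{tJ} · P⁻¹, and e^{tJ} can be computed block-by-block.

B has Jordan form
J =
  [1, 1, 0]
  [0, 1, 1]
  [0, 0, 1]
(up to reordering of blocks).

Per-block formulas:
  For a 3×3 Jordan block J_3(1): exp(t · J_3(1)) = e^(1t)·(I + t·N + (t^2/2)·N^2), where N is the 3×3 nilpotent shift.

After assembling e^{tJ} and conjugating by P, we get:

e^{tB} =
  [-t*exp(t) + exp(t), t*exp(t), 0]
  [-t*exp(t), t*exp(t) + exp(t), 0]
  [t^2*exp(t)/2 - 3*t*exp(t), -t^2*exp(t)/2 + 2*t*exp(t), exp(t)]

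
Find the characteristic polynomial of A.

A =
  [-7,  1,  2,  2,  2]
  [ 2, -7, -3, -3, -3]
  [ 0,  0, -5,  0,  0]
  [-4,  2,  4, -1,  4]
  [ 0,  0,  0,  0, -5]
x^5 + 25*x^4 + 250*x^3 + 1250*x^2 + 3125*x + 3125

Expanding det(x·I − A) (e.g. by cofactor expansion or by noting that A is similar to its Jordan form J, which has the same characteristic polynomial as A) gives
  χ_A(x) = x^5 + 25*x^4 + 250*x^3 + 1250*x^2 + 3125*x + 3125
which factors as (x + 5)^5. The eigenvalues (with algebraic multiplicities) are λ = -5 with multiplicity 5.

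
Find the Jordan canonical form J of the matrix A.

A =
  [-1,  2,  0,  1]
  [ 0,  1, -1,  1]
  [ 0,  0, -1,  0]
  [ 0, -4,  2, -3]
J_2(-1) ⊕ J_2(-1)

The characteristic polynomial is
  det(x·I − A) = x^4 + 4*x^3 + 6*x^2 + 4*x + 1 = (x + 1)^4

Eigenvalues and multiplicities (the geometric multiplicity of λ is n − rank(A − λI), which equals the number of Jordan blocks for λ):
  λ = -1: algebraic multiplicity = 4, geometric multiplicity = 2

Determining the block sizes for each eigenvalue:
  λ = -1: with am = 4 and gm = 2, the partition is not yet determined (e.g. several partitions of 4 into 2 parts exist). Let N = A − (-1)·I. Computing rank(N^1) = 2, rank(N^2) = 0; the number of blocks of size ≥ j is rank(N^{j−1}) − rank(N^j), giving [2, 2]. So we have 2 block(s) of size 2 → block sizes [2, 2]

Assembling the blocks gives a Jordan form
J =
  [-1,  1,  0,  0]
  [ 0, -1,  0,  0]
  [ 0,  0, -1,  1]
  [ 0,  0,  0, -1]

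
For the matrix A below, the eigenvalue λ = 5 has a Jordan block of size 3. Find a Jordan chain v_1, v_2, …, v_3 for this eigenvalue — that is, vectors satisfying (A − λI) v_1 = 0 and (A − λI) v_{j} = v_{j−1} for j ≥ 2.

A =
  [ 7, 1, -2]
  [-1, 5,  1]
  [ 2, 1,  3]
A Jordan chain for λ = 5 of length 3:
v_1 = (-1, 0, -1)ᵀ
v_2 = (2, -1, 2)ᵀ
v_3 = (1, 0, 0)ᵀ

Let N = A − (5)·I. We want v_3 with N^3 v_3 = 0 but N^2 v_3 ≠ 0; then v_{j-1} := N · v_j for j = 3, …, 2.

Pick v_3 = (1, 0, 0)ᵀ.
Then v_2 = N · v_3 = (2, -1, 2)ᵀ.
Then v_1 = N · v_2 = (-1, 0, -1)ᵀ.

Sanity check: (A − (5)·I) v_1 = (0, 0, 0)ᵀ = 0. ✓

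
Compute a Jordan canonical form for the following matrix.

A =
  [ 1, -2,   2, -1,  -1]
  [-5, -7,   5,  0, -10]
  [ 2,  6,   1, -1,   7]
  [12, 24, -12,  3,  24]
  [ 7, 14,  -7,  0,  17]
J_3(3) ⊕ J_1(3) ⊕ J_1(3)

The characteristic polynomial is
  det(x·I − A) = x^5 - 15*x^4 + 90*x^3 - 270*x^2 + 405*x - 243 = (x - 3)^5

Eigenvalues and multiplicities (the geometric multiplicity of λ is n − rank(A − λI), which equals the number of Jordan blocks for λ):
  λ = 3: algebraic multiplicity = 5, geometric multiplicity = 3

Determining the block sizes for each eigenvalue:
  λ = 3: with am = 5 and gm = 3, the partition is not yet determined (e.g. several partitions of 5 into 3 parts exist). Let N = A − (3)·I. Computing rank(N^1) = 2, rank(N^2) = 1, rank(N^3) = 0; the number of blocks of size ≥ j is rank(N^{j−1}) − rank(N^j), giving [3, 1, 1]. So we have 1 block(s) of size 3, 2 block(s) of size 1 → block sizes [3, 1, 1]

Assembling the blocks gives a Jordan form
J =
  [3, 1, 0, 0, 0]
  [0, 3, 1, 0, 0]
  [0, 0, 3, 0, 0]
  [0, 0, 0, 3, 0]
  [0, 0, 0, 0, 3]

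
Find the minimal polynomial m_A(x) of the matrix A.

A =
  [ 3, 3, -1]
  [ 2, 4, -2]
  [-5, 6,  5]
x^3 - 12*x^2 + 48*x - 64

The characteristic polynomial is χ_A(x) = (x - 4)^3, so the eigenvalues are known. The minimal polynomial is
  m_A(x) = Π_λ (x − λ)^{k_λ}
where k_λ is the size of the *largest* Jordan block for λ (equivalently, the smallest k with (A − λI)^k v = 0 for every generalised eigenvector v of λ).

  λ = 4: largest Jordan block has size 3, contributing (x − 4)^3

So m_A(x) = (x - 4)^3 = x^3 - 12*x^2 + 48*x - 64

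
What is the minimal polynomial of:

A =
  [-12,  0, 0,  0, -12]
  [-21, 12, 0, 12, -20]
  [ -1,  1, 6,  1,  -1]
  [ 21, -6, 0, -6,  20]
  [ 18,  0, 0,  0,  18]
x^4 - 12*x^3 + 36*x^2

The characteristic polynomial is χ_A(x) = x^2*(x - 6)^3, so the eigenvalues are known. The minimal polynomial is
  m_A(x) = Π_λ (x − λ)^{k_λ}
where k_λ is the size of the *largest* Jordan block for λ (equivalently, the smallest k with (A − λI)^k v = 0 for every generalised eigenvector v of λ).

  λ = 0: largest Jordan block has size 2, contributing (x − 0)^2
  λ = 6: largest Jordan block has size 2, contributing (x − 6)^2

So m_A(x) = x^2*(x - 6)^2 = x^4 - 12*x^3 + 36*x^2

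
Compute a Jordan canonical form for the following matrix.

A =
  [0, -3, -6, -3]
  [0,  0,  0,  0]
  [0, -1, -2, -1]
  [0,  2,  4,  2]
J_2(0) ⊕ J_1(0) ⊕ J_1(0)

The characteristic polynomial is
  det(x·I − A) = x^4

Eigenvalues and multiplicities (the geometric multiplicity of λ is n − rank(A − λI), which equals the number of Jordan blocks for λ):
  λ = 0: algebraic multiplicity = 4, geometric multiplicity = 3

Determining the block sizes for each eigenvalue:
  λ = 0: 3 blocks summing to 4 forces exactly one block of size 2 and the rest size 1 → block sizes [2, 1, 1]

Assembling the blocks gives a Jordan form
J =
  [0, 1, 0, 0]
  [0, 0, 0, 0]
  [0, 0, 0, 0]
  [0, 0, 0, 0]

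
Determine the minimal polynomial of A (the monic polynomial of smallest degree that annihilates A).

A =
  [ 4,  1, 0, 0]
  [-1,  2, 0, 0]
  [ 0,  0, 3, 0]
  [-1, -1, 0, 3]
x^2 - 6*x + 9

The characteristic polynomial is χ_A(x) = (x - 3)^4, so the eigenvalues are known. The minimal polynomial is
  m_A(x) = Π_λ (x − λ)^{k_λ}
where k_λ is the size of the *largest* Jordan block for λ (equivalently, the smallest k with (A − λI)^k v = 0 for every generalised eigenvector v of λ).

  λ = 3: largest Jordan block has size 2, contributing (x − 3)^2

So m_A(x) = (x - 3)^2 = x^2 - 6*x + 9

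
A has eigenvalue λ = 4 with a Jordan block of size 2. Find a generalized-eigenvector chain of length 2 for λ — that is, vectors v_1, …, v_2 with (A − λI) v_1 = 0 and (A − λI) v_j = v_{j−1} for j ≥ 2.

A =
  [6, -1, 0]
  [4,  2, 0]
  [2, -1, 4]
A Jordan chain for λ = 4 of length 2:
v_1 = (2, 4, 2)ᵀ
v_2 = (1, 0, 0)ᵀ

Let N = A − (4)·I. We want v_2 with N^2 v_2 = 0 but N^1 v_2 ≠ 0; then v_{j-1} := N · v_j for j = 2, …, 2.

Pick v_2 = (1, 0, 0)ᵀ.
Then v_1 = N · v_2 = (2, 4, 2)ᵀ.

Sanity check: (A − (4)·I) v_1 = (0, 0, 0)ᵀ = 0. ✓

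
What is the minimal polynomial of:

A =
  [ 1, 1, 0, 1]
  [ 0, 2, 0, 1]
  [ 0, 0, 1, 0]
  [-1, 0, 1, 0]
x^3 - 3*x^2 + 3*x - 1

The characteristic polynomial is χ_A(x) = (x - 1)^4, so the eigenvalues are known. The minimal polynomial is
  m_A(x) = Π_λ (x − λ)^{k_λ}
where k_λ is the size of the *largest* Jordan block for λ (equivalently, the smallest k with (A − λI)^k v = 0 for every generalised eigenvector v of λ).

  λ = 1: largest Jordan block has size 3, contributing (x − 1)^3

So m_A(x) = (x - 1)^3 = x^3 - 3*x^2 + 3*x - 1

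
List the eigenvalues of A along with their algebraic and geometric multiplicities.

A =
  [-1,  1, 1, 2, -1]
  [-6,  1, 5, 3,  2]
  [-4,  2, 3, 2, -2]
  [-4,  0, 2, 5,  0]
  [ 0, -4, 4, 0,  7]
λ = 3: alg = 5, geom = 3

Step 1 — factor the characteristic polynomial to read off the algebraic multiplicities:
  χ_A(x) = (x - 3)^5

Step 2 — compute geometric multiplicities via the rank-nullity identity g(λ) = n − rank(A − λI):
  rank(A − (3)·I) = 2, so dim ker(A − (3)·I) = n − 2 = 3

Summary:
  λ = 3: algebraic multiplicity = 5, geometric multiplicity = 3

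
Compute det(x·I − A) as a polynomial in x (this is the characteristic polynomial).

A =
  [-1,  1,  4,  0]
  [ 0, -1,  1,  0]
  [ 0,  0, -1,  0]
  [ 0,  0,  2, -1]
x^4 + 4*x^3 + 6*x^2 + 4*x + 1

Expanding det(x·I − A) (e.g. by cofactor expansion or by noting that A is similar to its Jordan form J, which has the same characteristic polynomial as A) gives
  χ_A(x) = x^4 + 4*x^3 + 6*x^2 + 4*x + 1
which factors as (x + 1)^4. The eigenvalues (with algebraic multiplicities) are λ = -1 with multiplicity 4.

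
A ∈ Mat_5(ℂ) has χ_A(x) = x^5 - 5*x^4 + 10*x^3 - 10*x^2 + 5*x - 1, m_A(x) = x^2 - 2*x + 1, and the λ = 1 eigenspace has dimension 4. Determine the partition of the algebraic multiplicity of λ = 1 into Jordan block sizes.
Block sizes for λ = 1: [2, 1, 1, 1]

Step 1 — from the characteristic polynomial, algebraic multiplicity of λ = 1 is 5. From dim ker(A − (1)·I) = 4, there are exactly 4 Jordan blocks for λ = 1.
Step 2 — from the minimal polynomial, the factor (x − 1)^2 tells us the largest block for λ = 1 has size 2.
Step 3 — with total size 5, 4 blocks, and largest block 2, the block sizes (in nonincreasing order) are [2, 1, 1, 1].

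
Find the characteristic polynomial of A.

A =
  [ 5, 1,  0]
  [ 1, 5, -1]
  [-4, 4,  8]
x^3 - 18*x^2 + 108*x - 216

Expanding det(x·I − A) (e.g. by cofactor expansion or by noting that A is similar to its Jordan form J, which has the same characteristic polynomial as A) gives
  χ_A(x) = x^3 - 18*x^2 + 108*x - 216
which factors as (x - 6)^3. The eigenvalues (with algebraic multiplicities) are λ = 6 with multiplicity 3.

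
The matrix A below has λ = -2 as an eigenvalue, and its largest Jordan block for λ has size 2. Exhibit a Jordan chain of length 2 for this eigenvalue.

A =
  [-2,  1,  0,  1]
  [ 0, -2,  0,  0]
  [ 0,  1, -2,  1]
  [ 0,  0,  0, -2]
A Jordan chain for λ = -2 of length 2:
v_1 = (1, 0, 1, 0)ᵀ
v_2 = (0, 1, 0, 0)ᵀ

Let N = A − (-2)·I. We want v_2 with N^2 v_2 = 0 but N^1 v_2 ≠ 0; then v_{j-1} := N · v_j for j = 2, …, 2.

Pick v_2 = (0, 1, 0, 0)ᵀ.
Then v_1 = N · v_2 = (1, 0, 1, 0)ᵀ.

Sanity check: (A − (-2)·I) v_1 = (0, 0, 0, 0)ᵀ = 0. ✓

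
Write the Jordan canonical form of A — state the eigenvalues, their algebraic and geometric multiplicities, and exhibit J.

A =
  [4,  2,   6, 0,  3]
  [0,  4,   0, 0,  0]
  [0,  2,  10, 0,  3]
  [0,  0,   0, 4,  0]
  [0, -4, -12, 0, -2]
J_2(4) ⊕ J_1(4) ⊕ J_1(4) ⊕ J_1(4)

The characteristic polynomial is
  det(x·I − A) = x^5 - 20*x^4 + 160*x^3 - 640*x^2 + 1280*x - 1024 = (x - 4)^5

Eigenvalues and multiplicities (the geometric multiplicity of λ is n − rank(A − λI), which equals the number of Jordan blocks for λ):
  λ = 4: algebraic multiplicity = 5, geometric multiplicity = 4

Determining the block sizes for each eigenvalue:
  λ = 4: 4 blocks summing to 5 forces exactly one block of size 2 and the rest size 1 → block sizes [2, 1, 1, 1]

Assembling the blocks gives a Jordan form
J =
  [4, 1, 0, 0, 0]
  [0, 4, 0, 0, 0]
  [0, 0, 4, 0, 0]
  [0, 0, 0, 4, 0]
  [0, 0, 0, 0, 4]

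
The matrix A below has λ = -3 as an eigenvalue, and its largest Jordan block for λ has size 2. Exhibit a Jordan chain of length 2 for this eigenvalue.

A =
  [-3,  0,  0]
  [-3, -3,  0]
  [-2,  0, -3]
A Jordan chain for λ = -3 of length 2:
v_1 = (0, -3, -2)ᵀ
v_2 = (1, 0, 0)ᵀ

Let N = A − (-3)·I. We want v_2 with N^2 v_2 = 0 but N^1 v_2 ≠ 0; then v_{j-1} := N · v_j for j = 2, …, 2.

Pick v_2 = (1, 0, 0)ᵀ.
Then v_1 = N · v_2 = (0, -3, -2)ᵀ.

Sanity check: (A − (-3)·I) v_1 = (0, 0, 0)ᵀ = 0. ✓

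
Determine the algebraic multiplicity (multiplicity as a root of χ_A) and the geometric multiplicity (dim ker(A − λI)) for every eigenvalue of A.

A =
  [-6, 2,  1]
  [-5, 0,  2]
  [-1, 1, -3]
λ = -3: alg = 3, geom = 1

Step 1 — factor the characteristic polynomial to read off the algebraic multiplicities:
  χ_A(x) = (x + 3)^3

Step 2 — compute geometric multiplicities via the rank-nullity identity g(λ) = n − rank(A − λI):
  rank(A − (-3)·I) = 2, so dim ker(A − (-3)·I) = n − 2 = 1

Summary:
  λ = -3: algebraic multiplicity = 3, geometric multiplicity = 1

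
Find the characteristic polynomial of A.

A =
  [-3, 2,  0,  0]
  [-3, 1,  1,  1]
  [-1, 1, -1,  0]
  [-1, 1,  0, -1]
x^4 + 4*x^3 + 6*x^2 + 4*x + 1

Expanding det(x·I − A) (e.g. by cofactor expansion or by noting that A is similar to its Jordan form J, which has the same characteristic polynomial as A) gives
  χ_A(x) = x^4 + 4*x^3 + 6*x^2 + 4*x + 1
which factors as (x + 1)^4. The eigenvalues (with algebraic multiplicities) are λ = -1 with multiplicity 4.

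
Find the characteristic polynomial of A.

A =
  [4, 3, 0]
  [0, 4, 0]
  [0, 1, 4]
x^3 - 12*x^2 + 48*x - 64

Expanding det(x·I − A) (e.g. by cofactor expansion or by noting that A is similar to its Jordan form J, which has the same characteristic polynomial as A) gives
  χ_A(x) = x^3 - 12*x^2 + 48*x - 64
which factors as (x - 4)^3. The eigenvalues (with algebraic multiplicities) are λ = 4 with multiplicity 3.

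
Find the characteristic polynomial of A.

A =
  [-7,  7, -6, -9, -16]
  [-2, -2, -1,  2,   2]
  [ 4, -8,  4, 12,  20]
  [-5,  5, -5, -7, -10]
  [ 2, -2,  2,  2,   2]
x^5 + 10*x^4 + 40*x^3 + 80*x^2 + 80*x + 32

Expanding det(x·I − A) (e.g. by cofactor expansion or by noting that A is similar to its Jordan form J, which has the same characteristic polynomial as A) gives
  χ_A(x) = x^5 + 10*x^4 + 40*x^3 + 80*x^2 + 80*x + 32
which factors as (x + 2)^5. The eigenvalues (with algebraic multiplicities) are λ = -2 with multiplicity 5.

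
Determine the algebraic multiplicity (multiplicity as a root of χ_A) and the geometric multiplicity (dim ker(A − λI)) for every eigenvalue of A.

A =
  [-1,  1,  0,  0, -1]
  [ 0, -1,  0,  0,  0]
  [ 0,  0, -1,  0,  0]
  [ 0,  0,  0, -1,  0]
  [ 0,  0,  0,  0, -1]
λ = -1: alg = 5, geom = 4

Step 1 — factor the characteristic polynomial to read off the algebraic multiplicities:
  χ_A(x) = (x + 1)^5

Step 2 — compute geometric multiplicities via the rank-nullity identity g(λ) = n − rank(A − λI):
  rank(A − (-1)·I) = 1, so dim ker(A − (-1)·I) = n − 1 = 4

Summary:
  λ = -1: algebraic multiplicity = 5, geometric multiplicity = 4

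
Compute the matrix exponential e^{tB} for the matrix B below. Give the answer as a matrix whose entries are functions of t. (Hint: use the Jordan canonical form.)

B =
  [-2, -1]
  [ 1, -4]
e^{tB} =
  [t*exp(-3*t) + exp(-3*t), -t*exp(-3*t)]
  [t*exp(-3*t), -t*exp(-3*t) + exp(-3*t)]

Strategy: write B = P · J · P⁻¹ where J is a Jordan canonical form, so e^{tB} = P · e^{tJ} · P⁻¹, and e^{tJ} can be computed block-by-block.

B has Jordan form
J =
  [-3,  1]
  [ 0, -3]
(up to reordering of blocks).

Per-block formulas:
  For a 2×2 Jordan block J_2(-3): exp(t · J_2(-3)) = e^(-3t)·(I + t·N), where N is the 2×2 nilpotent shift.

After assembling e^{tJ} and conjugating by P, we get:

e^{tB} =
  [t*exp(-3*t) + exp(-3*t), -t*exp(-3*t)]
  [t*exp(-3*t), -t*exp(-3*t) + exp(-3*t)]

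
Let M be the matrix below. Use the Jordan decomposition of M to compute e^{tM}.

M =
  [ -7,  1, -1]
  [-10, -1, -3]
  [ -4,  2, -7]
e^{tM} =
  [-t^2*exp(-5*t) - 2*t*exp(-5*t) + exp(-5*t), t*exp(-5*t), t^2*exp(-5*t)/2 - t*exp(-5*t)]
  [-4*t^2*exp(-5*t) - 10*t*exp(-5*t), 4*t*exp(-5*t) + exp(-5*t), 2*t^2*exp(-5*t) - 3*t*exp(-5*t)]
  [-2*t^2*exp(-5*t) - 4*t*exp(-5*t), 2*t*exp(-5*t), t^2*exp(-5*t) - 2*t*exp(-5*t) + exp(-5*t)]

Strategy: write M = P · J · P⁻¹ where J is a Jordan canonical form, so e^{tM} = P · e^{tJ} · P⁻¹, and e^{tJ} can be computed block-by-block.

M has Jordan form
J =
  [-5,  1,  0]
  [ 0, -5,  1]
  [ 0,  0, -5]
(up to reordering of blocks).

Per-block formulas:
  For a 3×3 Jordan block J_3(-5): exp(t · J_3(-5)) = e^(-5t)·(I + t·N + (t^2/2)·N^2), where N is the 3×3 nilpotent shift.

After assembling e^{tJ} and conjugating by P, we get:

e^{tM} =
  [-t^2*exp(-5*t) - 2*t*exp(-5*t) + exp(-5*t), t*exp(-5*t), t^2*exp(-5*t)/2 - t*exp(-5*t)]
  [-4*t^2*exp(-5*t) - 10*t*exp(-5*t), 4*t*exp(-5*t) + exp(-5*t), 2*t^2*exp(-5*t) - 3*t*exp(-5*t)]
  [-2*t^2*exp(-5*t) - 4*t*exp(-5*t), 2*t*exp(-5*t), t^2*exp(-5*t) - 2*t*exp(-5*t) + exp(-5*t)]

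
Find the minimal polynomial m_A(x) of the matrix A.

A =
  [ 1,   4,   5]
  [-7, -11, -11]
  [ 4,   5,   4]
x^3 + 6*x^2 + 12*x + 8

The characteristic polynomial is χ_A(x) = (x + 2)^3, so the eigenvalues are known. The minimal polynomial is
  m_A(x) = Π_λ (x − λ)^{k_λ}
where k_λ is the size of the *largest* Jordan block for λ (equivalently, the smallest k with (A − λI)^k v = 0 for every generalised eigenvector v of λ).

  λ = -2: largest Jordan block has size 3, contributing (x + 2)^3

So m_A(x) = (x + 2)^3 = x^3 + 6*x^2 + 12*x + 8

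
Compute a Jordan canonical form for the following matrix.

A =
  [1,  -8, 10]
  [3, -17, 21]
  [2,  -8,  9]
J_1(-5) ⊕ J_2(-1)

The characteristic polynomial is
  det(x·I − A) = x^3 + 7*x^2 + 11*x + 5 = (x + 1)^2*(x + 5)

Eigenvalues and multiplicities (the geometric multiplicity of λ is n − rank(A − λI), which equals the number of Jordan blocks for λ):
  λ = -5: algebraic multiplicity = 1, geometric multiplicity = 1
  λ = -1: algebraic multiplicity = 2, geometric multiplicity = 1

Determining the block sizes for each eigenvalue:
  λ = -5: one block (gm = 1), so the single block has size am = 1 → block sizes [1]
  λ = -1: one block (gm = 1), so the single block has size am = 2 → block sizes [2]

Assembling the blocks gives a Jordan form
J =
  [-5,  0,  0]
  [ 0, -1,  1]
  [ 0,  0, -1]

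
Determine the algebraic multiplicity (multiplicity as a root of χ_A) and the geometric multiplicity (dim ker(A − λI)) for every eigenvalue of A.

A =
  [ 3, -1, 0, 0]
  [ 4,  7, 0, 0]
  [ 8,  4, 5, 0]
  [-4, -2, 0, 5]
λ = 5: alg = 4, geom = 3

Step 1 — factor the characteristic polynomial to read off the algebraic multiplicities:
  χ_A(x) = (x - 5)^4

Step 2 — compute geometric multiplicities via the rank-nullity identity g(λ) = n − rank(A − λI):
  rank(A − (5)·I) = 1, so dim ker(A − (5)·I) = n − 1 = 3

Summary:
  λ = 5: algebraic multiplicity = 4, geometric multiplicity = 3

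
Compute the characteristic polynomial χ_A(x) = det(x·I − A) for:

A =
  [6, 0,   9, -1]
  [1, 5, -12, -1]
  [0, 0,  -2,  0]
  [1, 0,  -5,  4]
x^4 - 13*x^3 + 45*x^2 + 25*x - 250

Expanding det(x·I − A) (e.g. by cofactor expansion or by noting that A is similar to its Jordan form J, which has the same characteristic polynomial as A) gives
  χ_A(x) = x^4 - 13*x^3 + 45*x^2 + 25*x - 250
which factors as (x - 5)^3*(x + 2). The eigenvalues (with algebraic multiplicities) are λ = -2 with multiplicity 1, λ = 5 with multiplicity 3.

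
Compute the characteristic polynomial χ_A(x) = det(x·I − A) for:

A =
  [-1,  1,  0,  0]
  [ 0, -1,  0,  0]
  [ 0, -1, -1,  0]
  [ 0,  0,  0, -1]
x^4 + 4*x^3 + 6*x^2 + 4*x + 1

Expanding det(x·I − A) (e.g. by cofactor expansion or by noting that A is similar to its Jordan form J, which has the same characteristic polynomial as A) gives
  χ_A(x) = x^4 + 4*x^3 + 6*x^2 + 4*x + 1
which factors as (x + 1)^4. The eigenvalues (with algebraic multiplicities) are λ = -1 with multiplicity 4.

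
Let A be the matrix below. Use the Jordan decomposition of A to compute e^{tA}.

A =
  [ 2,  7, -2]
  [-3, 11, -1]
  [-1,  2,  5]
e^{tA} =
  [-3*t^2*exp(6*t)/2 - 4*t*exp(6*t) + exp(6*t), 3*t^2*exp(6*t)/2 + 7*t*exp(6*t), 3*t^2*exp(6*t)/2 - 2*t*exp(6*t)]
  [-t^2*exp(6*t) - 3*t*exp(6*t), t^2*exp(6*t) + 5*t*exp(6*t) + exp(6*t), t^2*exp(6*t) - t*exp(6*t)]
  [-t^2*exp(6*t)/2 - t*exp(6*t), t^2*exp(6*t)/2 + 2*t*exp(6*t), t^2*exp(6*t)/2 - t*exp(6*t) + exp(6*t)]

Strategy: write A = P · J · P⁻¹ where J is a Jordan canonical form, so e^{tA} = P · e^{tJ} · P⁻¹, and e^{tJ} can be computed block-by-block.

A has Jordan form
J =
  [6, 1, 0]
  [0, 6, 1]
  [0, 0, 6]
(up to reordering of blocks).

Per-block formulas:
  For a 3×3 Jordan block J_3(6): exp(t · J_3(6)) = e^(6t)·(I + t·N + (t^2/2)·N^2), where N is the 3×3 nilpotent shift.

After assembling e^{tJ} and conjugating by P, we get:

e^{tA} =
  [-3*t^2*exp(6*t)/2 - 4*t*exp(6*t) + exp(6*t), 3*t^2*exp(6*t)/2 + 7*t*exp(6*t), 3*t^2*exp(6*t)/2 - 2*t*exp(6*t)]
  [-t^2*exp(6*t) - 3*t*exp(6*t), t^2*exp(6*t) + 5*t*exp(6*t) + exp(6*t), t^2*exp(6*t) - t*exp(6*t)]
  [-t^2*exp(6*t)/2 - t*exp(6*t), t^2*exp(6*t)/2 + 2*t*exp(6*t), t^2*exp(6*t)/2 - t*exp(6*t) + exp(6*t)]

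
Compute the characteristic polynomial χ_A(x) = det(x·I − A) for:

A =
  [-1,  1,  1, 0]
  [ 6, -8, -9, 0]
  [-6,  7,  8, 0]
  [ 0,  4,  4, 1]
x^4 - 2*x^2 + 1

Expanding det(x·I − A) (e.g. by cofactor expansion or by noting that A is similar to its Jordan form J, which has the same characteristic polynomial as A) gives
  χ_A(x) = x^4 - 2*x^2 + 1
which factors as (x - 1)^2*(x + 1)^2. The eigenvalues (with algebraic multiplicities) are λ = -1 with multiplicity 2, λ = 1 with multiplicity 2.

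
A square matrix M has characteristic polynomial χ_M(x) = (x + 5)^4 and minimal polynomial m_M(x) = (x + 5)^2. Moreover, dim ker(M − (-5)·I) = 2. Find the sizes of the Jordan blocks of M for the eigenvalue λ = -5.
Block sizes for λ = -5: [2, 2]

Step 1 — from the characteristic polynomial, algebraic multiplicity of λ = -5 is 4. From dim ker(M − (-5)·I) = 2, there are exactly 2 Jordan blocks for λ = -5.
Step 2 — from the minimal polynomial, the factor (x + 5)^2 tells us the largest block for λ = -5 has size 2.
Step 3 — with total size 4, 2 blocks, and largest block 2, the block sizes (in nonincreasing order) are [2, 2].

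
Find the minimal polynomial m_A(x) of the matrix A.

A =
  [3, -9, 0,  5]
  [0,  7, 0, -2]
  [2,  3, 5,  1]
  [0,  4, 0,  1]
x^3 - 11*x^2 + 39*x - 45

The characteristic polynomial is χ_A(x) = (x - 5)^2*(x - 3)^2, so the eigenvalues are known. The minimal polynomial is
  m_A(x) = Π_λ (x − λ)^{k_λ}
where k_λ is the size of the *largest* Jordan block for λ (equivalently, the smallest k with (A − λI)^k v = 0 for every generalised eigenvector v of λ).

  λ = 3: largest Jordan block has size 2, contributing (x − 3)^2
  λ = 5: largest Jordan block has size 1, contributing (x − 5)

So m_A(x) = (x - 5)*(x - 3)^2 = x^3 - 11*x^2 + 39*x - 45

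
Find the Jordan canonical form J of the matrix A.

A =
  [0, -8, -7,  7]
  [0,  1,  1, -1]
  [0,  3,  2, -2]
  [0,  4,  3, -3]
J_3(0) ⊕ J_1(0)

The characteristic polynomial is
  det(x·I − A) = x^4

Eigenvalues and multiplicities (the geometric multiplicity of λ is n − rank(A − λI), which equals the number of Jordan blocks for λ):
  λ = 0: algebraic multiplicity = 4, geometric multiplicity = 2

Determining the block sizes for each eigenvalue:
  λ = 0: with am = 4 and gm = 2, the partition is not yet determined (e.g. several partitions of 4 into 2 parts exist). Let N = A − (0)·I. Computing rank(N^1) = 2, rank(N^2) = 1, rank(N^3) = 0; the number of blocks of size ≥ j is rank(N^{j−1}) − rank(N^j), giving [2, 1, 1]. So we have 1 block(s) of size 3, 1 block(s) of size 1 → block sizes [3, 1]

Assembling the blocks gives a Jordan form
J =
  [0, 1, 0, 0]
  [0, 0, 1, 0]
  [0, 0, 0, 0]
  [0, 0, 0, 0]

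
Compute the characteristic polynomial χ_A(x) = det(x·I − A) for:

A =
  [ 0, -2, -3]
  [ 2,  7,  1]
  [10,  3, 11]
x^3 - 18*x^2 + 108*x - 216

Expanding det(x·I − A) (e.g. by cofactor expansion or by noting that A is similar to its Jordan form J, which has the same characteristic polynomial as A) gives
  χ_A(x) = x^3 - 18*x^2 + 108*x - 216
which factors as (x - 6)^3. The eigenvalues (with algebraic multiplicities) are λ = 6 with multiplicity 3.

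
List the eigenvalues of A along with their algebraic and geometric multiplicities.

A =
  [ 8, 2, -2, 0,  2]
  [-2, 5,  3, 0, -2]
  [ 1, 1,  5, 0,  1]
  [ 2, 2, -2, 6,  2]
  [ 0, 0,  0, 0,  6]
λ = 6: alg = 5, geom = 3

Step 1 — factor the characteristic polynomial to read off the algebraic multiplicities:
  χ_A(x) = (x - 6)^5

Step 2 — compute geometric multiplicities via the rank-nullity identity g(λ) = n − rank(A − λI):
  rank(A − (6)·I) = 2, so dim ker(A − (6)·I) = n − 2 = 3

Summary:
  λ = 6: algebraic multiplicity = 5, geometric multiplicity = 3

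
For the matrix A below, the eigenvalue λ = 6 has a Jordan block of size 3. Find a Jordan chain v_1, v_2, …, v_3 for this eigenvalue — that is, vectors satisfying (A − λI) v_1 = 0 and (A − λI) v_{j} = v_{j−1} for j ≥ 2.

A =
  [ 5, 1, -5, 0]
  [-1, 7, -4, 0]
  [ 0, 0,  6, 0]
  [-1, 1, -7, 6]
A Jordan chain for λ = 6 of length 3:
v_1 = (1, 1, 0, 1)ᵀ
v_2 = (-5, -4, 0, -7)ᵀ
v_3 = (0, 0, 1, 0)ᵀ

Let N = A − (6)·I. We want v_3 with N^3 v_3 = 0 but N^2 v_3 ≠ 0; then v_{j-1} := N · v_j for j = 3, …, 2.

Pick v_3 = (0, 0, 1, 0)ᵀ.
Then v_2 = N · v_3 = (-5, -4, 0, -7)ᵀ.
Then v_1 = N · v_2 = (1, 1, 0, 1)ᵀ.

Sanity check: (A − (6)·I) v_1 = (0, 0, 0, 0)ᵀ = 0. ✓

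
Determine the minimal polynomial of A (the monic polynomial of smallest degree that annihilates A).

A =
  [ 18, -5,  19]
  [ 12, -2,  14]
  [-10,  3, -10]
x^3 - 6*x^2 + 12*x - 8

The characteristic polynomial is χ_A(x) = (x - 2)^3, so the eigenvalues are known. The minimal polynomial is
  m_A(x) = Π_λ (x − λ)^{k_λ}
where k_λ is the size of the *largest* Jordan block for λ (equivalently, the smallest k with (A − λI)^k v = 0 for every generalised eigenvector v of λ).

  λ = 2: largest Jordan block has size 3, contributing (x − 2)^3

So m_A(x) = (x - 2)^3 = x^3 - 6*x^2 + 12*x - 8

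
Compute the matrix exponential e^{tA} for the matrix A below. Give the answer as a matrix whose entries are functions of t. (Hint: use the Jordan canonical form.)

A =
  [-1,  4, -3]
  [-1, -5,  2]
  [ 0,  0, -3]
e^{tA} =
  [2*t*exp(-3*t) + exp(-3*t), 4*t*exp(-3*t), t^2*exp(-3*t) - 3*t*exp(-3*t)]
  [-t*exp(-3*t), -2*t*exp(-3*t) + exp(-3*t), -t^2*exp(-3*t)/2 + 2*t*exp(-3*t)]
  [0, 0, exp(-3*t)]

Strategy: write A = P · J · P⁻¹ where J is a Jordan canonical form, so e^{tA} = P · e^{tJ} · P⁻¹, and e^{tJ} can be computed block-by-block.

A has Jordan form
J =
  [-3,  1,  0]
  [ 0, -3,  1]
  [ 0,  0, -3]
(up to reordering of blocks).

Per-block formulas:
  For a 3×3 Jordan block J_3(-3): exp(t · J_3(-3)) = e^(-3t)·(I + t·N + (t^2/2)·N^2), where N is the 3×3 nilpotent shift.

After assembling e^{tJ} and conjugating by P, we get:

e^{tA} =
  [2*t*exp(-3*t) + exp(-3*t), 4*t*exp(-3*t), t^2*exp(-3*t) - 3*t*exp(-3*t)]
  [-t*exp(-3*t), -2*t*exp(-3*t) + exp(-3*t), -t^2*exp(-3*t)/2 + 2*t*exp(-3*t)]
  [0, 0, exp(-3*t)]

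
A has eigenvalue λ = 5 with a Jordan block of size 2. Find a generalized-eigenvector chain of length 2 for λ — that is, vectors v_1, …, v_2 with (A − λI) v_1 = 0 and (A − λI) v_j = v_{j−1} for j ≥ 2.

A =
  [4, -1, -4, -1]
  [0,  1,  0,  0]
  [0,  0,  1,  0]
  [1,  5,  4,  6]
A Jordan chain for λ = 5 of length 2:
v_1 = (-1, 0, 0, 1)ᵀ
v_2 = (1, 0, 0, 0)ᵀ

Let N = A − (5)·I. We want v_2 with N^2 v_2 = 0 but N^1 v_2 ≠ 0; then v_{j-1} := N · v_j for j = 2, …, 2.

Pick v_2 = (1, 0, 0, 0)ᵀ.
Then v_1 = N · v_2 = (-1, 0, 0, 1)ᵀ.

Sanity check: (A − (5)·I) v_1 = (0, 0, 0, 0)ᵀ = 0. ✓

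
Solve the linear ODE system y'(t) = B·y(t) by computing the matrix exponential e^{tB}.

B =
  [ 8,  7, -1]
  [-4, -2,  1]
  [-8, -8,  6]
e^{tB} =
  [-2*t^2*exp(4*t) + 4*t*exp(4*t) + exp(4*t), -3*t^2*exp(4*t) + 7*t*exp(4*t), t^2*exp(4*t)/2 - t*exp(4*t)]
  [-4*t*exp(4*t), -6*t*exp(4*t) + exp(4*t), t*exp(4*t)]
  [-8*t^2*exp(4*t) - 8*t*exp(4*t), -12*t^2*exp(4*t) - 8*t*exp(4*t), 2*t^2*exp(4*t) + 2*t*exp(4*t) + exp(4*t)]

Strategy: write B = P · J · P⁻¹ where J is a Jordan canonical form, so e^{tB} = P · e^{tJ} · P⁻¹, and e^{tJ} can be computed block-by-block.

B has Jordan form
J =
  [4, 1, 0]
  [0, 4, 1]
  [0, 0, 4]
(up to reordering of blocks).

Per-block formulas:
  For a 3×3 Jordan block J_3(4): exp(t · J_3(4)) = e^(4t)·(I + t·N + (t^2/2)·N^2), where N is the 3×3 nilpotent shift.

After assembling e^{tJ} and conjugating by P, we get:

e^{tB} =
  [-2*t^2*exp(4*t) + 4*t*exp(4*t) + exp(4*t), -3*t^2*exp(4*t) + 7*t*exp(4*t), t^2*exp(4*t)/2 - t*exp(4*t)]
  [-4*t*exp(4*t), -6*t*exp(4*t) + exp(4*t), t*exp(4*t)]
  [-8*t^2*exp(4*t) - 8*t*exp(4*t), -12*t^2*exp(4*t) - 8*t*exp(4*t), 2*t^2*exp(4*t) + 2*t*exp(4*t) + exp(4*t)]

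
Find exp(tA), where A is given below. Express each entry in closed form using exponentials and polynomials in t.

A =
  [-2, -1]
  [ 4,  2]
e^{tA} =
  [1 - 2*t, -t]
  [4*t, 2*t + 1]

Strategy: write A = P · J · P⁻¹ where J is a Jordan canonical form, so e^{tA} = P · e^{tJ} · P⁻¹, and e^{tJ} can be computed block-by-block.

A has Jordan form
J =
  [0, 1]
  [0, 0]
(up to reordering of blocks).

Per-block formulas:
  For a 2×2 Jordan block J_2(0): exp(t · J_2(0)) = e^(0t)·(I + t·N), where N is the 2×2 nilpotent shift.

After assembling e^{tJ} and conjugating by P, we get:

e^{tA} =
  [1 - 2*t, -t]
  [4*t, 2*t + 1]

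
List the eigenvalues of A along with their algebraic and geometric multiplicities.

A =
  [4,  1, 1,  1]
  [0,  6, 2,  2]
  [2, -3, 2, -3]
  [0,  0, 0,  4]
λ = 4: alg = 4, geom = 2

Step 1 — factor the characteristic polynomial to read off the algebraic multiplicities:
  χ_A(x) = (x - 4)^4

Step 2 — compute geometric multiplicities via the rank-nullity identity g(λ) = n − rank(A − λI):
  rank(A − (4)·I) = 2, so dim ker(A − (4)·I) = n − 2 = 2

Summary:
  λ = 4: algebraic multiplicity = 4, geometric multiplicity = 2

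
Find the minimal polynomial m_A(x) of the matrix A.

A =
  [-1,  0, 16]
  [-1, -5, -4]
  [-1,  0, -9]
x^2 + 10*x + 25

The characteristic polynomial is χ_A(x) = (x + 5)^3, so the eigenvalues are known. The minimal polynomial is
  m_A(x) = Π_λ (x − λ)^{k_λ}
where k_λ is the size of the *largest* Jordan block for λ (equivalently, the smallest k with (A − λI)^k v = 0 for every generalised eigenvector v of λ).

  λ = -5: largest Jordan block has size 2, contributing (x + 5)^2

So m_A(x) = (x + 5)^2 = x^2 + 10*x + 25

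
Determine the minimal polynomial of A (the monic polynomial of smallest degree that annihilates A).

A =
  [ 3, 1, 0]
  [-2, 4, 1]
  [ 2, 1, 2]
x^3 - 9*x^2 + 27*x - 27

The characteristic polynomial is χ_A(x) = (x - 3)^3, so the eigenvalues are known. The minimal polynomial is
  m_A(x) = Π_λ (x − λ)^{k_λ}
where k_λ is the size of the *largest* Jordan block for λ (equivalently, the smallest k with (A − λI)^k v = 0 for every generalised eigenvector v of λ).

  λ = 3: largest Jordan block has size 3, contributing (x − 3)^3

So m_A(x) = (x - 3)^3 = x^3 - 9*x^2 + 27*x - 27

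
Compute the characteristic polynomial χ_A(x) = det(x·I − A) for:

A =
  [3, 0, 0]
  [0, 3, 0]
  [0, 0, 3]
x^3 - 9*x^2 + 27*x - 27

Expanding det(x·I − A) (e.g. by cofactor expansion or by noting that A is similar to its Jordan form J, which has the same characteristic polynomial as A) gives
  χ_A(x) = x^3 - 9*x^2 + 27*x - 27
which factors as (x - 3)^3. The eigenvalues (with algebraic multiplicities) are λ = 3 with multiplicity 3.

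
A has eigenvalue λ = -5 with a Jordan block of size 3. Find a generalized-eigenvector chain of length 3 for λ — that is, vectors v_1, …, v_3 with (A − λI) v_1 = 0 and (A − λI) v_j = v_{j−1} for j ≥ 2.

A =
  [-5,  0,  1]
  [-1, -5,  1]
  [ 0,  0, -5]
A Jordan chain for λ = -5 of length 3:
v_1 = (0, -1, 0)ᵀ
v_2 = (1, 1, 0)ᵀ
v_3 = (0, 0, 1)ᵀ

Let N = A − (-5)·I. We want v_3 with N^3 v_3 = 0 but N^2 v_3 ≠ 0; then v_{j-1} := N · v_j for j = 3, …, 2.

Pick v_3 = (0, 0, 1)ᵀ.
Then v_2 = N · v_3 = (1, 1, 0)ᵀ.
Then v_1 = N · v_2 = (0, -1, 0)ᵀ.

Sanity check: (A − (-5)·I) v_1 = (0, 0, 0)ᵀ = 0. ✓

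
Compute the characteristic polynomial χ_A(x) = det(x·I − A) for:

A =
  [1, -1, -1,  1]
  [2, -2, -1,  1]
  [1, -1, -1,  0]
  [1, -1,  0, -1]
x^4 + 3*x^3 + 3*x^2 + x

Expanding det(x·I − A) (e.g. by cofactor expansion or by noting that A is similar to its Jordan form J, which has the same characteristic polynomial as A) gives
  χ_A(x) = x^4 + 3*x^3 + 3*x^2 + x
which factors as x*(x + 1)^3. The eigenvalues (with algebraic multiplicities) are λ = -1 with multiplicity 3, λ = 0 with multiplicity 1.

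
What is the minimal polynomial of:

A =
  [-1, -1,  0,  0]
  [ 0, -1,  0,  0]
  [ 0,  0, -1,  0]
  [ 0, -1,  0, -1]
x^2 + 2*x + 1

The characteristic polynomial is χ_A(x) = (x + 1)^4, so the eigenvalues are known. The minimal polynomial is
  m_A(x) = Π_λ (x − λ)^{k_λ}
where k_λ is the size of the *largest* Jordan block for λ (equivalently, the smallest k with (A − λI)^k v = 0 for every generalised eigenvector v of λ).

  λ = -1: largest Jordan block has size 2, contributing (x + 1)^2

So m_A(x) = (x + 1)^2 = x^2 + 2*x + 1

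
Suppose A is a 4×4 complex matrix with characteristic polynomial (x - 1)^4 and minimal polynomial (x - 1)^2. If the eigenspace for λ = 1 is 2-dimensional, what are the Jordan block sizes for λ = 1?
Block sizes for λ = 1: [2, 2]

Step 1 — from the characteristic polynomial, algebraic multiplicity of λ = 1 is 4. From dim ker(A − (1)·I) = 2, there are exactly 2 Jordan blocks for λ = 1.
Step 2 — from the minimal polynomial, the factor (x − 1)^2 tells us the largest block for λ = 1 has size 2.
Step 3 — with total size 4, 2 blocks, and largest block 2, the block sizes (in nonincreasing order) are [2, 2].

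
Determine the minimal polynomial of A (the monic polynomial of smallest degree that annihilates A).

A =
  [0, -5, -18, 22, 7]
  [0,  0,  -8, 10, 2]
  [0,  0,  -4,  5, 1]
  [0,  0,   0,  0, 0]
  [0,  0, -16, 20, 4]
x^2

The characteristic polynomial is χ_A(x) = x^5, so the eigenvalues are known. The minimal polynomial is
  m_A(x) = Π_λ (x − λ)^{k_λ}
where k_λ is the size of the *largest* Jordan block for λ (equivalently, the smallest k with (A − λI)^k v = 0 for every generalised eigenvector v of λ).

  λ = 0: largest Jordan block has size 2, contributing (x − 0)^2

So m_A(x) = x^2 = x^2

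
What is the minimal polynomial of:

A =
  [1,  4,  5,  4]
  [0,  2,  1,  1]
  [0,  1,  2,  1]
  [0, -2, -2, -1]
x^3 - 3*x^2 + 3*x - 1

The characteristic polynomial is χ_A(x) = (x - 1)^4, so the eigenvalues are known. The minimal polynomial is
  m_A(x) = Π_λ (x − λ)^{k_λ}
where k_λ is the size of the *largest* Jordan block for λ (equivalently, the smallest k with (A − λI)^k v = 0 for every generalised eigenvector v of λ).

  λ = 1: largest Jordan block has size 3, contributing (x − 1)^3

So m_A(x) = (x - 1)^3 = x^3 - 3*x^2 + 3*x - 1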